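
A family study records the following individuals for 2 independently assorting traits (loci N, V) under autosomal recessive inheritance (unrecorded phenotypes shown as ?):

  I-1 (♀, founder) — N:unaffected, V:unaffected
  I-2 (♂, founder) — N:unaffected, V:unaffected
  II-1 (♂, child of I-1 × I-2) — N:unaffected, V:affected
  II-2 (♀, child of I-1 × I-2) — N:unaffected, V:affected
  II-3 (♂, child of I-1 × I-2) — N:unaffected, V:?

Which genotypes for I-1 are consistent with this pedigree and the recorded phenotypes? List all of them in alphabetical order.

N/I-1 un ·: NN|Nn
N/I-2 un ·: NN|Nn
N/II-1 un I-1×I-2: NN|Nn
N/II-2 un I-1×I-2: NN|Nn
N/II-3 un I-1×I-2: NN|Nn
⇒ N over [I-1,I-2,II-1,II-2,II-3]: 25 consistent
V/I-1 un ·: Vv
V/I-2 un ·: Vv
V/II-1 aff I-1×I-2: vv
V/II-2 aff I-1×I-2: vv
V/II-3 ? I-1×I-2: VV|Vv|vv
⇒ V over [I-1,I-2,II-1,II-2,II-3]: 3 consistent

I-1 ∈ {NN Vv, Nn Vv}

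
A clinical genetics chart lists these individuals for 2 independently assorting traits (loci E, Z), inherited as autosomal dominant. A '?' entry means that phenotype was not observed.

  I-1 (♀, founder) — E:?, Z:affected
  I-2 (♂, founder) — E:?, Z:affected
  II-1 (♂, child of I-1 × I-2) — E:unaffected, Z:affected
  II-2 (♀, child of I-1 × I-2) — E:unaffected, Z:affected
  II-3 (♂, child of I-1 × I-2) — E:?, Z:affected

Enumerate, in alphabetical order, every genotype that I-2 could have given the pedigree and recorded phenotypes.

I-2 ∈ {Ee ZZ, Ee Zz, ee ZZ, ee Zz}

E/I-1 ? ·: ee|Ee
E/I-2 ? ·: ee|Ee
E/II-1 un I-1×I-2: ee
E/II-2 un I-1×I-2: ee
E/II-3 ? I-1×I-2: ee|Ee|EE
⇒ E over [I-1,I-2,II-1,II-2,II-3]: 8 consistent
Z/I-1 aff ·: Zz|ZZ
Z/I-2 aff ·: Zz|ZZ
Z/II-1 aff I-1×I-2: Zz|ZZ
Z/II-2 aff I-1×I-2: Zz|ZZ
Z/II-3 aff I-1×I-2: Zz|ZZ
⇒ Z over [I-1,I-2,II-1,II-2,II-3]: 25 consistent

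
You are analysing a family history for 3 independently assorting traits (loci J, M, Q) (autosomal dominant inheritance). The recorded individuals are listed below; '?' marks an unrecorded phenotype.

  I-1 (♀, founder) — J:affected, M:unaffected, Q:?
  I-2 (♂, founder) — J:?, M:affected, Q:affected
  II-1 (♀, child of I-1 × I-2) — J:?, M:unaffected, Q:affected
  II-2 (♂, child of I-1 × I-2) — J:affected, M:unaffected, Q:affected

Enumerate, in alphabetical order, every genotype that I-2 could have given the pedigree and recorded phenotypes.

J/I-1 aff ·: Jj|JJ
J/I-2 ? ·: jj|Jj|JJ
J/II-1 ? I-1×I-2: jj|Jj|JJ
J/II-2 aff I-1×I-2: Jj|JJ
⇒ J over [I-1,I-2,II-1,II-2]: 18 consistent
M/I-1 un ·: mm
M/I-2 aff ·: Mm
M/II-1 un I-1×I-2: mm
M/II-2 un I-1×I-2: mm
⇒ M over [I-1,I-2,II-1,II-2]: 1 consistent
Q/I-1 ? ·: qq|Qq|QQ
Q/I-2 aff ·: Qq|QQ
Q/II-1 aff I-1×I-2: Qq|QQ
Q/II-2 aff I-1×I-2: Qq|QQ
⇒ Q over [I-1,I-2,II-1,II-2]: 15 consistent

I-2 ∈ {JJ Mm QQ, JJ Mm Qq, Jj Mm QQ, Jj Mm Qq, jj Mm QQ, jj Mm Qq}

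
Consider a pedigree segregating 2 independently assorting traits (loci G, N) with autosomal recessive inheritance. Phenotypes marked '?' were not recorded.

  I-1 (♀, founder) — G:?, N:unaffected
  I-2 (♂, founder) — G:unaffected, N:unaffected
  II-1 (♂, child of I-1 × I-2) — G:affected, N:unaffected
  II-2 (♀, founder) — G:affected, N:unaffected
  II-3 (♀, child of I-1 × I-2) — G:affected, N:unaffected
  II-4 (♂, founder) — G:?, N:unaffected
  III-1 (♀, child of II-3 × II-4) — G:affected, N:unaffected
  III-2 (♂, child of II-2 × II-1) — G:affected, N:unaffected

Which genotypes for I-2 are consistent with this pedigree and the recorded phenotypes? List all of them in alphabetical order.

I-2 ∈ {Gg NN, Gg Nn}

G/I-1 ? ·: Gg|gg
G/I-2 un ·: Gg
G/II-1 aff I-1×I-2: gg
G/II-2 aff ·: gg
G/II-3 aff I-1×I-2: gg
G/II-4 ? ·: Gg|gg
G/III-1 aff II-3×II-4: gg
G/III-2 aff II-2×II-1: gg
⇒ G over [I-1,I-2,II-1,II-2,II-3,II-4,III-1,III-2]: 4 consistent
N/I-1 un ·: NN|Nn
N/I-2 un ·: NN|Nn
N/II-1 un I-1×I-2: NN|Nn
N/II-2 un ·: NN|Nn
N/II-3 un I-1×I-2: NN|Nn
N/II-4 un ·: NN|Nn
N/III-1 un II-3×II-4: NN|Nn
N/III-2 un II-2×II-1: NN|Nn
⇒ N over [I-1,I-2,II-1,II-2,II-3,II-4,III-1,III-2]: 156 consistent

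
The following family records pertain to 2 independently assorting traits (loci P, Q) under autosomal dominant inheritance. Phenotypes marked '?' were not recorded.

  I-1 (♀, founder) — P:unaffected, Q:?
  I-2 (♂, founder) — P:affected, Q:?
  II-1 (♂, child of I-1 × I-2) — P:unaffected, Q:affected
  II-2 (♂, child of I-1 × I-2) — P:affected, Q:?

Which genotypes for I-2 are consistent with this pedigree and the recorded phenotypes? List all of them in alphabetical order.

P/I-1 un ·: pp
P/I-2 aff ·: Pp
P/II-1 un I-1×I-2: pp
P/II-2 aff I-1×I-2: Pp
⇒ P over [I-1,I-2,II-1,II-2]: 1 consistent
Q/I-1 ? ·: qq|Qq|QQ
Q/I-2 ? ·: qq|Qq|QQ
Q/II-1 aff I-1×I-2: Qq|QQ
Q/II-2 ? I-1×I-2: qq|Qq|QQ
⇒ Q over [I-1,I-2,II-1,II-2]: 21 consistent

I-2 ∈ {Pp QQ, Pp Qq, Pp qq}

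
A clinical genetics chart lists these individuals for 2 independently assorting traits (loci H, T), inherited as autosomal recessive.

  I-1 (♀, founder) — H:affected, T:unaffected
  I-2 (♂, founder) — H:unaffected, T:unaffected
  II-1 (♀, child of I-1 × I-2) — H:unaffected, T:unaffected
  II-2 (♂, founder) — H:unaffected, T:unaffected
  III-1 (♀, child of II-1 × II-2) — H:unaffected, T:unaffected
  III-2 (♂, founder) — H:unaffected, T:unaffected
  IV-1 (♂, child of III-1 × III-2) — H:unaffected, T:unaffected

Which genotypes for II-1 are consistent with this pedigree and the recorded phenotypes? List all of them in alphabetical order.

H/I-1 aff ·: hh
H/I-2 un ·: HH|Hh
H/II-1 un I-1×I-2: Hh
H/II-2 un ·: HH|Hh
H/III-1 un II-1×II-2: HH|Hh
H/III-2 un ·: HH|Hh
H/IV-1 un III-1×III-2: HH|Hh
⇒ H over [I-1,I-2,II-1,II-2,III-1,III-2,IV-1]: 28 consistent
T/I-1 un ·: TT|Tt
T/I-2 un ·: TT|Tt
T/II-1 un I-1×I-2: TT|Tt
T/II-2 un ·: TT|Tt
T/III-1 un II-1×II-2: TT|Tt
T/III-2 un ·: TT|Tt
T/IV-1 un III-1×III-2: TT|Tt
⇒ T over [I-1,I-2,II-1,II-2,III-1,III-2,IV-1]: 82 consistent

II-1 ∈ {Hh TT, Hh Tt}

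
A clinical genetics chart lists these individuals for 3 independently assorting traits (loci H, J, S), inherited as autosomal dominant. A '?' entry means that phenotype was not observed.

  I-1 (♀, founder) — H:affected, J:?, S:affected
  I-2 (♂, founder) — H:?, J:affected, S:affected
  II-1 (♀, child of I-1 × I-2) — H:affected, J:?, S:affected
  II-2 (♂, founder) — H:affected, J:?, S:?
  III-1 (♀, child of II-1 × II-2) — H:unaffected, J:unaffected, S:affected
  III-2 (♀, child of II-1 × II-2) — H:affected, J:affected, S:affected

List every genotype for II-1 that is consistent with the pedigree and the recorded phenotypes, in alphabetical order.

II-1 ∈ {Hh Jj SS, Hh Jj Ss, Hh jj SS, Hh jj Ss}

H/I-1 aff ·: Hh|HH
H/I-2 ? ·: hh|Hh|HH
H/II-1 aff I-1×I-2: Hh
H/II-2 aff ·: Hh
H/III-1 un II-1×II-2: hh
H/III-2 aff II-1×II-2: Hh|HH
⇒ H over [I-1,I-2,II-1,II-2,III-1,III-2]: 10 consistent
J/I-1 ? ·: jj|Jj|JJ
J/I-2 aff ·: Jj|JJ
J/II-1 ? I-1×I-2: jj|Jj
J/II-2 ? ·: jj|Jj
J/III-1 un II-1×II-2: jj
J/III-2 aff II-1×II-2: Jj|JJ
⇒ J over [I-1,I-2,II-1,II-2,III-1,III-2]: 17 consistent
S/I-1 aff ·: Ss|SS
S/I-2 aff ·: Ss|SS
S/II-1 aff I-1×I-2: Ss|SS
S/II-2 ? ·: ss|Ss|SS
S/III-1 aff II-1×II-2: Ss|SS
S/III-2 aff II-1×II-2: Ss|SS
⇒ S over [I-1,I-2,II-1,II-2,III-1,III-2]: 51 consistent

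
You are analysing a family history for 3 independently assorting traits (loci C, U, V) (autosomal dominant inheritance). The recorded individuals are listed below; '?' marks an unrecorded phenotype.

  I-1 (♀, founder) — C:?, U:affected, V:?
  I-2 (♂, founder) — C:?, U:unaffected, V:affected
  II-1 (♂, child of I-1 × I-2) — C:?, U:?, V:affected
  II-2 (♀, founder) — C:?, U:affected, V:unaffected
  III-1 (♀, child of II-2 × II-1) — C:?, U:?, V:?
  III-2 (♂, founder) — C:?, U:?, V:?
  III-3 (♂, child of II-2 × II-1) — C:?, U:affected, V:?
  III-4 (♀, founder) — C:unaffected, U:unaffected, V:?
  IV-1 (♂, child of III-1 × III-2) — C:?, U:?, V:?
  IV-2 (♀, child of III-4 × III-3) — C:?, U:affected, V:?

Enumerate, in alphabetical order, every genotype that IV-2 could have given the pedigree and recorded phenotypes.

C/I-1 ? ·: cc|Cc|CC
C/I-2 ? ·: cc|Cc|CC
C/II-1 ? I-1×I-2: cc|Cc|CC
C/II-2 ? ·: cc|Cc|CC
C/III-1 ? II-2×II-1: cc|Cc|CC
C/III-2 ? ·: cc|Cc|CC
C/III-3 ? II-2×II-1: cc|Cc|CC
C/III-4 un ·: cc
C/IV-1 ? III-1×III-2: cc|Cc|CC
C/IV-2 ? III-4×III-3: cc|Cc
⇒ C over [I-1,I-2,II-1,II-2,III-1,III-2,III-3,III-4,IV-1,IV-2]: 1290 consistent
U/I-1 aff ·: Uu|UU
U/I-2 un ·: uu
U/II-1 ? I-1×I-2: uu|Uu
U/II-2 aff ·: Uu|UU
U/III-1 ? II-2×II-1: uu|Uu|UU
U/III-2 ? ·: uu|Uu|UU
U/III-3 aff II-2×II-1: Uu|UU
U/III-4 un ·: uu
U/IV-1 ? III-1×III-2: uu|Uu|UU
U/IV-2 aff III-4×III-3: Uu
⇒ U over [I-1,I-2,II-1,II-2,III-1,III-2,III-3,III-4,IV-1,IV-2]: 122 consistent
V/I-1 ? ·: vv|Vv|VV
V/I-2 aff ·: Vv|VV
V/II-1 aff I-1×I-2: Vv|VV
V/II-2 un ·: vv
V/III-1 ? II-2×II-1: vv|Vv
V/III-2 ? ·: vv|Vv|VV
V/III-3 ? II-2×II-1: vv|Vv
V/III-4 ? ·: vv|Vv|VV
V/IV-1 ? III-1×III-2: vv|Vv|VV
V/IV-2 ? III-4×III-3: vv|Vv|VV
⇒ V over [I-1,I-2,II-1,II-2,III-1,III-2,III-3,III-4,IV-1,IV-2]: 801 consistent

IV-2 ∈ {Cc Uu VV, Cc Uu Vv, Cc Uu vv, cc Uu VV, cc Uu Vv, cc Uu vv}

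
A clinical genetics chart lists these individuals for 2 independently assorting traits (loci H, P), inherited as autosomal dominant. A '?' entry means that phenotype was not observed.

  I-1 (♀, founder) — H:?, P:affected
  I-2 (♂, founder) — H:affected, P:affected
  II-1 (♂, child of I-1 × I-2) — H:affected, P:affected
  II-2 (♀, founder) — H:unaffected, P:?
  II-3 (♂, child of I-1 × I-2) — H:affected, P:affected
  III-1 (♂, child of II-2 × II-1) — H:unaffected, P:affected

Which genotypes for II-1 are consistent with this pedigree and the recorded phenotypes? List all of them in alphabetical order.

H/I-1 ? ·: hh|Hh|HH
H/I-2 aff ·: Hh|HH
H/II-1 aff I-1×I-2: Hh
H/II-2 un ·: hh
H/II-3 aff I-1×I-2: Hh|HH
H/III-1 un II-2×II-1: hh
⇒ H over [I-1,I-2,II-1,II-2,II-3,III-1]: 8 consistent
P/I-1 aff ·: Pp|PP
P/I-2 aff ·: Pp|PP
P/II-1 aff I-1×I-2: Pp|PP
P/II-2 ? ·: pp|Pp|PP
P/II-3 aff I-1×I-2: Pp|PP
P/III-1 aff II-2×II-1: Pp|PP
⇒ P over [I-1,I-2,II-1,II-2,II-3,III-1]: 58 consistent

II-1 ∈ {Hh PP, Hh Pp}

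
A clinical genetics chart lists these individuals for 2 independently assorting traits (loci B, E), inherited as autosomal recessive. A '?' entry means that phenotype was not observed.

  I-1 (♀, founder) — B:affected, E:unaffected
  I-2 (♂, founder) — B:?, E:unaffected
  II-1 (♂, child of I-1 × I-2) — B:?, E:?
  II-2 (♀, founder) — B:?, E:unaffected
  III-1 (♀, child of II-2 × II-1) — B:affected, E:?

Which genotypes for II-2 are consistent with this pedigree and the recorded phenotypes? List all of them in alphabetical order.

II-2 ∈ {Bb EE, Bb Ee, bb EE, bb Ee}

B/I-1 aff ·: bb
B/I-2 ? ·: BB|Bb|bb
B/II-1 ? I-1×I-2: Bb|bb
B/II-2 ? ·: Bb|bb
B/III-1 aff II-2×II-1: bb
⇒ B over [I-1,I-2,II-1,II-2,III-1]: 8 consistent
E/I-1 un ·: EE|Ee
E/I-2 un ·: EE|Ee
E/II-1 ? I-1×I-2: EE|Ee|ee
E/II-2 un ·: EE|Ee
E/III-1 ? II-2×II-1: EE|Ee|ee
⇒ E over [I-1,I-2,II-1,II-2,III-1]: 30 consistent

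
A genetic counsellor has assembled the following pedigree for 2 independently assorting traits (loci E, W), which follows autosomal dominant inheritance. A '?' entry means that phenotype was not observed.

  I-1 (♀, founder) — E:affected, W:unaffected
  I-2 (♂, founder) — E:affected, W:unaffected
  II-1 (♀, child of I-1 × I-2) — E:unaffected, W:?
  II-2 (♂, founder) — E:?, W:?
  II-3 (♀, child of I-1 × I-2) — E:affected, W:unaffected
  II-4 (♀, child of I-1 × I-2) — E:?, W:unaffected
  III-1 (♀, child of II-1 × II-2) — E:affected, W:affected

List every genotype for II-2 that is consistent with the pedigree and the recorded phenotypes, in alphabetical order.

II-2 ∈ {EE WW, EE Ww, Ee WW, Ee Ww}

E/I-1 aff ·: Ee
E/I-2 aff ·: Ee
E/II-1 un I-1×I-2: ee
E/II-2 ? ·: Ee|EE
E/II-3 aff I-1×I-2: Ee|EE
E/II-4 ? I-1×I-2: ee|Ee|EE
E/III-1 aff II-1×II-2: Ee
⇒ E over [I-1,I-2,II-1,II-2,II-3,II-4,III-1]: 12 consistent
W/I-1 un ·: ww
W/I-2 un ·: ww
W/II-1 ? I-1×I-2: ww
W/II-2 ? ·: Ww|WW
W/II-3 un I-1×I-2: ww
W/II-4 un I-1×I-2: ww
W/III-1 aff II-1×II-2: Ww
⇒ W over [I-1,I-2,II-1,II-2,II-3,II-4,III-1]: 2 consistent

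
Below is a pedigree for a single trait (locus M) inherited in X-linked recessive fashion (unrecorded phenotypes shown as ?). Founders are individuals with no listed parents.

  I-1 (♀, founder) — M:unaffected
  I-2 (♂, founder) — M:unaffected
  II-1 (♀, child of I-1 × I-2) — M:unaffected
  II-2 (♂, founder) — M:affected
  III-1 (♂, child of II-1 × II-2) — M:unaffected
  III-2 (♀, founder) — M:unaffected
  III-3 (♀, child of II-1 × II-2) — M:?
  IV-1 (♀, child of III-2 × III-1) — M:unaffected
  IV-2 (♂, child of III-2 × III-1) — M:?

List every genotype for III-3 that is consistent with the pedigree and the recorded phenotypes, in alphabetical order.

III-3 ∈ {X^MX^m, X^mX^m}

M/I-1 un ·: X^MX^M|X^MX^m
M/I-2 un ·: X^MY
M/II-1 un I-1×I-2: X^MX^M|X^MX^m
M/II-2 aff ·: X^mY
M/III-1 un II-1×II-2: X^MY
M/III-2 un ·: X^MX^M|X^MX^m
M/III-3 ? II-1×II-2: X^MX^m|X^mX^m
M/IV-1 un III-2×III-1: X^MX^M|X^MX^m
M/IV-2 ? III-2×III-1: X^MY|X^mY
⇒ M over [I-1,I-2,II-1,II-2,III-1,III-2,III-3,IV-1,IV-2]: 20 consistent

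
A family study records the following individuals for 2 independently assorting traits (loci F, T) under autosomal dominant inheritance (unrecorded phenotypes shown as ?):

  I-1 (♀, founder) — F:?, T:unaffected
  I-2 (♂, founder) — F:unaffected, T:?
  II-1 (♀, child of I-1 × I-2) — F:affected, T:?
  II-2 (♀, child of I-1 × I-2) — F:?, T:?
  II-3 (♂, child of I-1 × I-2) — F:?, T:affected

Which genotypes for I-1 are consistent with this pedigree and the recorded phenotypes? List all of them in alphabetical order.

F/I-1 ? ·: Ff|FF
F/I-2 un ·: ff
F/II-1 aff I-1×I-2: Ff
F/II-2 ? I-1×I-2: ff|Ff
F/II-3 ? I-1×I-2: ff|Ff
⇒ F over [I-1,I-2,II-1,II-2,II-3]: 5 consistent
T/I-1 un ·: tt
T/I-2 ? ·: Tt|TT
T/II-1 ? I-1×I-2: tt|Tt
T/II-2 ? I-1×I-2: tt|Tt
T/II-3 aff I-1×I-2: Tt
⇒ T over [I-1,I-2,II-1,II-2,II-3]: 5 consistent

I-1 ∈ {FF tt, Ff tt}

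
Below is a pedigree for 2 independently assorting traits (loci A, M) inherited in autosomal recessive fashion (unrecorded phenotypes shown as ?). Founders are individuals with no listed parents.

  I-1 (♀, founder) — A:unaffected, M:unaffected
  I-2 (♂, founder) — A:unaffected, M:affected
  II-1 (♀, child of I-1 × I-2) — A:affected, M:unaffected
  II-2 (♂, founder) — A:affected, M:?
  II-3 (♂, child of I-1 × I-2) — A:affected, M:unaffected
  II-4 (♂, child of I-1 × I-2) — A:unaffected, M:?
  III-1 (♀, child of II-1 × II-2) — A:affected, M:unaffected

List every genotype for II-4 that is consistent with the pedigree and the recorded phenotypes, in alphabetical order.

II-4 ∈ {AA Mm, AA mm, Aa Mm, Aa mm}

A/I-1 un ·: Aa
A/I-2 un ·: Aa
A/II-1 aff I-1×I-2: aa
A/II-2 aff ·: aa
A/II-3 aff I-1×I-2: aa
A/II-4 un I-1×I-2: AA|Aa
A/III-1 aff II-1×II-2: aa
⇒ A over [I-1,I-2,II-1,II-2,II-3,II-4,III-1]: 2 consistent
M/I-1 un ·: MM|Mm
M/I-2 aff ·: mm
M/II-1 un I-1×I-2: Mm
M/II-2 ? ·: MM|Mm|mm
M/II-3 un I-1×I-2: Mm
M/II-4 ? I-1×I-2: Mm|mm
M/III-1 un II-1×II-2: MM|Mm
⇒ M over [I-1,I-2,II-1,II-2,II-3,II-4,III-1]: 15 consistent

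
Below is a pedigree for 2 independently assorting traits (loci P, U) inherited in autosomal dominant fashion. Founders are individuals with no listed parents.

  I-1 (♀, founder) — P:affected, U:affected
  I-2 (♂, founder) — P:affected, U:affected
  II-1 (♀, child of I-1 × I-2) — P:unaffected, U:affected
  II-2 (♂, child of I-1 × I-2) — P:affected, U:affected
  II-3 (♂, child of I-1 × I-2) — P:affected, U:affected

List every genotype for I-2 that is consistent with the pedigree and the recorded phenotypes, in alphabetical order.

P/I-1 aff ·: Pp
P/I-2 aff ·: Pp
P/II-1 un I-1×I-2: pp
P/II-2 aff I-1×I-2: Pp|PP
P/II-3 aff I-1×I-2: Pp|PP
⇒ P over [I-1,I-2,II-1,II-2,II-3]: 4 consistent
U/I-1 aff ·: Uu|UU
U/I-2 aff ·: Uu|UU
U/II-1 aff I-1×I-2: Uu|UU
U/II-2 aff I-1×I-2: Uu|UU
U/II-3 aff I-1×I-2: Uu|UU
⇒ U over [I-1,I-2,II-1,II-2,II-3]: 25 consistent

I-2 ∈ {Pp UU, Pp Uu}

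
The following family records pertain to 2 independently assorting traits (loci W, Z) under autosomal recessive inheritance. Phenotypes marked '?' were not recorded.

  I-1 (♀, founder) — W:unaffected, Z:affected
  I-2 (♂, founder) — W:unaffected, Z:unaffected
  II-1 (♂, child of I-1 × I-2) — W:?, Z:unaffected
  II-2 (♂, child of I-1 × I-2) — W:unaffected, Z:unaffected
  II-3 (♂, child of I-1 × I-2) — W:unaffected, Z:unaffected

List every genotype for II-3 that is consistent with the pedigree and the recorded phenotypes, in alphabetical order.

W/I-1 un ·: WW|Ww
W/I-2 un ·: WW|Ww
W/II-1 ? I-1×I-2: WW|Ww|ww
W/II-2 un I-1×I-2: WW|Ww
W/II-3 un I-1×I-2: WW|Ww
⇒ W over [I-1,I-2,II-1,II-2,II-3]: 29 consistent
Z/I-1 aff ·: zz
Z/I-2 un ·: ZZ|Zz
Z/II-1 un I-1×I-2: Zz
Z/II-2 un I-1×I-2: Zz
Z/II-3 un I-1×I-2: Zz
⇒ Z over [I-1,I-2,II-1,II-2,II-3]: 2 consistent

II-3 ∈ {WW Zz, Ww Zz}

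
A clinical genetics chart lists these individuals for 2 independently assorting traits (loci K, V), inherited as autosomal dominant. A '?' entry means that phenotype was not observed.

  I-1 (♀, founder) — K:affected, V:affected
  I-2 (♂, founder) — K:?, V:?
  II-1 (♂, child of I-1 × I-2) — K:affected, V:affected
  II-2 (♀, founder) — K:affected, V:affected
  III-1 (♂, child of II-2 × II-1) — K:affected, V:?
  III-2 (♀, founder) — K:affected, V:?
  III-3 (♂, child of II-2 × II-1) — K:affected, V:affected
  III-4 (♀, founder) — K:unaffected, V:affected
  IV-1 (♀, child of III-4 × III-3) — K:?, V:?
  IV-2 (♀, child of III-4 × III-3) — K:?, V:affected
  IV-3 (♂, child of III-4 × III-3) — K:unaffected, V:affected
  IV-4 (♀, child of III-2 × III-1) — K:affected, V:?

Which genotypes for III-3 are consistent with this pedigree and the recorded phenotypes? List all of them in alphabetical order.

K/I-1 aff ·: Kk|KK
K/I-2 ? ·: kk|Kk|KK
K/II-1 aff I-1×I-2: Kk|KK
K/II-2 aff ·: Kk|KK
K/III-1 aff II-2×II-1: Kk|KK
K/III-2 aff ·: Kk|KK
K/III-3 aff II-2×II-1: Kk
K/III-4 un ·: kk
K/IV-1 ? III-4×III-3: kk|Kk
K/IV-2 ? III-4×III-3: kk|Kk
K/IV-3 un III-4×III-3: kk
K/IV-4 aff III-2×III-1: Kk|KK
⇒ K over [I-1,I-2,II-1,II-2,III-1,III-2,III-3,III-4,IV-1,IV-2,IV-3,IV-4]: 392 consistent
V/I-1 aff ·: Vv|VV
V/I-2 ? ·: vv|Vv|VV
V/II-1 aff I-1×I-2: Vv|VV
V/II-2 aff ·: Vv|VV
V/III-1 ? II-2×II-1: vv|Vv|VV
V/III-2 ? ·: vv|Vv|VV
V/III-3 aff II-2×II-1: Vv|VV
V/III-4 aff ·: Vv|VV
V/IV-1 ? III-4×III-3: vv|Vv|VV
V/IV-2 aff III-4×III-3: Vv|VV
V/IV-3 aff III-4×III-3: Vv|VV
V/IV-4 ? III-2×III-1: vv|Vv|VV
⇒ V over [I-1,I-2,II-1,II-2,III-1,III-2,III-3,III-4,IV-1,IV-2,IV-3,IV-4]: 5190 consistent

III-3 ∈ {Kk VV, Kk Vv}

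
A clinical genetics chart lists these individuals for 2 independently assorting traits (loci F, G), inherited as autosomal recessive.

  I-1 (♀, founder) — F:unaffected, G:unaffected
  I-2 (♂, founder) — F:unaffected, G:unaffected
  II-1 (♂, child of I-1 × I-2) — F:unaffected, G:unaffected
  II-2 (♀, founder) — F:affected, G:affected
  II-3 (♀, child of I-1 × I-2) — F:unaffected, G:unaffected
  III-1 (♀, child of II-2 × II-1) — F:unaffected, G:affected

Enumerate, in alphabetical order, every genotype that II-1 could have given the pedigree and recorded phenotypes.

II-1 ∈ {FF Gg, Ff Gg}

F/I-1 un ·: FF|Ff
F/I-2 un ·: FF|Ff
F/II-1 un I-1×I-2: FF|Ff
F/II-2 aff ·: ff
F/II-3 un I-1×I-2: FF|Ff
F/III-1 un II-2×II-1: Ff
⇒ F over [I-1,I-2,II-1,II-2,II-3,III-1]: 13 consistent
G/I-1 un ·: GG|Gg
G/I-2 un ·: GG|Gg
G/II-1 un I-1×I-2: Gg
G/II-2 aff ·: gg
G/II-3 un I-1×I-2: GG|Gg
G/III-1 aff II-2×II-1: gg
⇒ G over [I-1,I-2,II-1,II-2,II-3,III-1]: 6 consistent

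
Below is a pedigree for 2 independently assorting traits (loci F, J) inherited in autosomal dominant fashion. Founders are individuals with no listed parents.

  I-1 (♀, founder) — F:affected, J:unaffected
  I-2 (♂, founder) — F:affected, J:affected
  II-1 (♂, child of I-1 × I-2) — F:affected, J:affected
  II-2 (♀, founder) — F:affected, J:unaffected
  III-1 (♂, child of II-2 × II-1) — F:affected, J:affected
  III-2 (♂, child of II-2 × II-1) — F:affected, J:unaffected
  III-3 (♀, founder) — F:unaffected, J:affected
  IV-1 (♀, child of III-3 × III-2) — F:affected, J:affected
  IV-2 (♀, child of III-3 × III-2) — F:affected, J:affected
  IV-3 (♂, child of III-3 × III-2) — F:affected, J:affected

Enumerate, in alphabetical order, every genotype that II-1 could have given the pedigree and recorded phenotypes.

F/I-1 aff ·: Ff|FF
F/I-2 aff ·: Ff|FF
F/II-1 aff I-1×I-2: Ff|FF
F/II-2 aff ·: Ff|FF
F/III-1 aff II-2×II-1: Ff|FF
F/III-2 aff II-2×II-1: Ff|FF
F/III-3 un ·: ff
F/IV-1 aff III-3×III-2: Ff
F/IV-2 aff III-3×III-2: Ff
F/IV-3 aff III-3×III-2: Ff
⇒ F over [I-1,I-2,II-1,II-2,III-1,III-2,III-3,IV-1,IV-2,IV-3]: 44 consistent
J/I-1 un ·: jj
J/I-2 aff ·: Jj|JJ
J/II-1 aff I-1×I-2: Jj
J/II-2 un ·: jj
J/III-1 aff II-2×II-1: Jj
J/III-2 un II-2×II-1: jj
J/III-3 aff ·: Jj|JJ
J/IV-1 aff III-3×III-2: Jj
J/IV-2 aff III-3×III-2: Jj
J/IV-3 aff III-3×III-2: Jj
⇒ J over [I-1,I-2,II-1,II-2,III-1,III-2,III-3,IV-1,IV-2,IV-3]: 4 consistent

II-1 ∈ {FF Jj, Ff Jj}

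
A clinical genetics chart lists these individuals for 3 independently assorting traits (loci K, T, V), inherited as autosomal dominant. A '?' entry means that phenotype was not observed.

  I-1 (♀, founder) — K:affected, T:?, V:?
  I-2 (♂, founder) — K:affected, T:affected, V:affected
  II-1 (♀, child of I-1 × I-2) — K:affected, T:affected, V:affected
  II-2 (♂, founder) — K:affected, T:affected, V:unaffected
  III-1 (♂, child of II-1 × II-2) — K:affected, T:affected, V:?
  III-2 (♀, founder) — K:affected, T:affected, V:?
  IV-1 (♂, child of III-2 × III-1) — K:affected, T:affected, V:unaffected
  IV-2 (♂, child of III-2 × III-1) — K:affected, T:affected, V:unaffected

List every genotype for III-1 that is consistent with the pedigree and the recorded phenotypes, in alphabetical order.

III-1 ∈ {KK TT Vv, KK TT vv, KK Tt Vv, KK Tt vv, Kk TT Vv, Kk TT vv, Kk Tt Vv, Kk Tt vv}

K/I-1 aff ·: Kk|KK
K/I-2 aff ·: Kk|KK
K/II-1 aff I-1×I-2: Kk|KK
K/II-2 aff ·: Kk|KK
K/III-1 aff II-1×II-2: Kk|KK
K/III-2 aff ·: Kk|KK
K/IV-1 aff III-2×III-1: Kk|KK
K/IV-2 aff III-2×III-1: Kk|KK
⇒ K over [I-1,I-2,II-1,II-2,III-1,III-2,IV-1,IV-2]: 150 consistent
T/I-1 ? ·: tt|Tt|TT
T/I-2 aff ·: Tt|TT
T/II-1 aff I-1×I-2: Tt|TT
T/II-2 aff ·: Tt|TT
T/III-1 aff II-1×II-2: Tt|TT
T/III-2 aff ·: Tt|TT
T/IV-1 aff III-2×III-1: Tt|TT
T/IV-2 aff III-2×III-1: Tt|TT
⇒ T over [I-1,I-2,II-1,II-2,III-1,III-2,IV-1,IV-2]: 202 consistent
V/I-1 ? ·: vv|Vv|VV
V/I-2 aff ·: Vv|VV
V/II-1 aff I-1×I-2: Vv|VV
V/II-2 un ·: vv
V/III-1 ? II-1×II-2: vv|Vv
V/III-2 ? ·: vv|Vv
V/IV-1 un III-2×III-1: vv
V/IV-2 un III-2×III-1: vv
⇒ V over [I-1,I-2,II-1,II-2,III-1,III-2,IV-1,IV-2]: 28 consistent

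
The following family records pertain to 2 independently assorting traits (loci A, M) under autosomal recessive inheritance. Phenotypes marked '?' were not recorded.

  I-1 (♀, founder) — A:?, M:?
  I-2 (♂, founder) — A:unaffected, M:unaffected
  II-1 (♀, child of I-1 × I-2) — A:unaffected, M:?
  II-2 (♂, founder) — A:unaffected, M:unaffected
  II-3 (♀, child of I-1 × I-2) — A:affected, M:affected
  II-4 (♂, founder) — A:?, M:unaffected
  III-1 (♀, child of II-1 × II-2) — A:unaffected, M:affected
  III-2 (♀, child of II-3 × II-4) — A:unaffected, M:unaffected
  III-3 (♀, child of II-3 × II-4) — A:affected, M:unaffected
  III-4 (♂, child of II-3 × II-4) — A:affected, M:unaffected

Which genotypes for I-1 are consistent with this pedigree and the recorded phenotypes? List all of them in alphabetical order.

A/I-1 ? ·: Aa|aa
A/I-2 un ·: Aa
A/II-1 un I-1×I-2: AA|Aa
A/II-2 un ·: AA|Aa
A/II-3 aff I-1×I-2: aa
A/II-4 ? ·: Aa
A/III-1 un II-1×II-2: AA|Aa
A/III-2 un II-3×II-4: Aa
A/III-3 aff II-3×II-4: aa
A/III-4 aff II-3×II-4: aa
⇒ A over [I-1,I-2,II-1,II-2,II-3,II-4,III-1,III-2,III-3,III-4]: 11 consistent
M/I-1 ? ·: Mm|mm
M/I-2 un ·: Mm
M/II-1 ? I-1×I-2: Mm|mm
M/II-2 un ·: Mm
M/II-3 aff I-1×I-2: mm
M/II-4 un ·: MM|Mm
M/III-1 aff II-1×II-2: mm
M/III-2 un II-3×II-4: Mm
M/III-3 un II-3×II-4: Mm
M/III-4 un II-3×II-4: Mm
⇒ M over [I-1,I-2,II-1,II-2,II-3,II-4,III-1,III-2,III-3,III-4]: 8 consistent

I-1 ∈ {Aa Mm, Aa mm, aa Mm, aa mm}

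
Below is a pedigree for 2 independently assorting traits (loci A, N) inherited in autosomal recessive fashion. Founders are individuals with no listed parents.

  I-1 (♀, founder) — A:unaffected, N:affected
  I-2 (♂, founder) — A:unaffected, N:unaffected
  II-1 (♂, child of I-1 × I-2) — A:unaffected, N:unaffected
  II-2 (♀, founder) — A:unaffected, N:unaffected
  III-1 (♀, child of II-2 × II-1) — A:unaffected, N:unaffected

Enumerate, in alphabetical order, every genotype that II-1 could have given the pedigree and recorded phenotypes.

II-1 ∈ {AA Nn, Aa Nn}

A/I-1 un ·: AA|Aa
A/I-2 un ·: AA|Aa
A/II-1 un I-1×I-2: AA|Aa
A/II-2 un ·: AA|Aa
A/III-1 un II-2×II-1: AA|Aa
⇒ A over [I-1,I-2,II-1,II-2,III-1]: 24 consistent
N/I-1 aff ·: nn
N/I-2 un ·: NN|Nn
N/II-1 un I-1×I-2: Nn
N/II-2 un ·: NN|Nn
N/III-1 un II-2×II-1: NN|Nn
⇒ N over [I-1,I-2,II-1,II-2,III-1]: 8 consistent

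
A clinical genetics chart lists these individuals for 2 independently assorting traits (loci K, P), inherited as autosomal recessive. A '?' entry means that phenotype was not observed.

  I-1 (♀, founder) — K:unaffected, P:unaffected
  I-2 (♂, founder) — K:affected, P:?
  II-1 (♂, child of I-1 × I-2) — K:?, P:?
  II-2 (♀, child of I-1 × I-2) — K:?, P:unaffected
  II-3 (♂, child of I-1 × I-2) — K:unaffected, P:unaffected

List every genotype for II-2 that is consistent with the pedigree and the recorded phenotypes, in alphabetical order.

II-2 ∈ {Kk PP, Kk Pp, kk PP, kk Pp}

K/I-1 un ·: KK|Kk
K/I-2 aff ·: kk
K/II-1 ? I-1×I-2: Kk|kk
K/II-2 ? I-1×I-2: Kk|kk
K/II-3 un I-1×I-2: Kk
⇒ K over [I-1,I-2,II-1,II-2,II-3]: 5 consistent
P/I-1 un ·: PP|Pp
P/I-2 ? ·: PP|Pp|pp
P/II-1 ? I-1×I-2: PP|Pp|pp
P/II-2 un I-1×I-2: PP|Pp
P/II-3 un I-1×I-2: PP|Pp
⇒ P over [I-1,I-2,II-1,II-2,II-3]: 32 consistent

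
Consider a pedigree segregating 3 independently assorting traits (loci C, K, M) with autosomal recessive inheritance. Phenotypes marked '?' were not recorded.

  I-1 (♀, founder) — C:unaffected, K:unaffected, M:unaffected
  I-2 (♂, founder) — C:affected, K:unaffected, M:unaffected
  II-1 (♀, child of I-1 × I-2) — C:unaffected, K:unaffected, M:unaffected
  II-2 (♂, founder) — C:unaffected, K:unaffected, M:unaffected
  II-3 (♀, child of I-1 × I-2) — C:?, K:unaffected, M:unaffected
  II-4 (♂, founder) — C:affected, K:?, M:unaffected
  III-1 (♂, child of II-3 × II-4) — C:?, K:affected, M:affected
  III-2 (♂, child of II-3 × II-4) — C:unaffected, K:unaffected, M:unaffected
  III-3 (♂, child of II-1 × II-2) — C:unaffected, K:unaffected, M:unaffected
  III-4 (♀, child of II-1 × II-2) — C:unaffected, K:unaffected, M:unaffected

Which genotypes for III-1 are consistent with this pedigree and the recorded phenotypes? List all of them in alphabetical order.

C/I-1 un ·: CC|Cc
C/I-2 aff ·: cc
C/II-1 un I-1×I-2: Cc
C/II-2 un ·: CC|Cc
C/II-3 ? I-1×I-2: Cc
C/II-4 aff ·: cc
C/III-1 ? II-3×II-4: Cc|cc
C/III-2 un II-3×II-4: Cc
C/III-3 un II-1×II-2: CC|Cc
C/III-4 un II-1×II-2: CC|Cc
⇒ C over [I-1,I-2,II-1,II-2,II-3,II-4,III-1,III-2,III-3,III-4]: 32 consistent
K/I-1 un ·: KK|Kk
K/I-2 un ·: KK|Kk
K/II-1 un I-1×I-2: KK|Kk
K/II-2 un ·: KK|Kk
K/II-3 un I-1×I-2: Kk
K/II-4 ? ·: Kk|kk
K/III-1 aff II-3×II-4: kk
K/III-2 un II-3×II-4: KK|Kk
K/III-3 un II-1×II-2: KK|Kk
K/III-4 un II-1×II-2: KK|Kk
⇒ K over [I-1,I-2,II-1,II-2,II-3,II-4,III-1,III-2,III-3,III-4]: 117 consistent
M/I-1 un ·: MM|Mm
M/I-2 un ·: MM|Mm
M/II-1 un I-1×I-2: MM|Mm
M/II-2 un ·: MM|Mm
M/II-3 un I-1×I-2: Mm
M/II-4 un ·: Mm
M/III-1 aff II-3×II-4: mm
M/III-2 un II-3×II-4: MM|Mm
M/III-3 un II-1×II-2: MM|Mm
M/III-4 un II-1×II-2: MM|Mm
⇒ M over [I-1,I-2,II-1,II-2,II-3,II-4,III-1,III-2,III-3,III-4]: 78 consistent

III-1 ∈ {Cc kk mm, cc kk mm}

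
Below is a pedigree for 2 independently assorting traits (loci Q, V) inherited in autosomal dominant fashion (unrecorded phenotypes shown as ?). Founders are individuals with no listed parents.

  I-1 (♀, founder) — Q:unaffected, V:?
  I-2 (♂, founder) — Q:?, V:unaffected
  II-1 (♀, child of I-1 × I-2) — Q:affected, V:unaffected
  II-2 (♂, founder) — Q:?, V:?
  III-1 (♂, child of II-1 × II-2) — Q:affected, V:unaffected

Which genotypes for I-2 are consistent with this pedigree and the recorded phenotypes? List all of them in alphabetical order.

Q/I-1 un ·: qq
Q/I-2 ? ·: Qq|QQ
Q/II-1 aff I-1×I-2: Qq
Q/II-2 ? ·: qq|Qq|QQ
Q/III-1 aff II-1×II-2: Qq|QQ
⇒ Q over [I-1,I-2,II-1,II-2,III-1]: 10 consistent
V/I-1 ? ·: vv|Vv
V/I-2 un ·: vv
V/II-1 un I-1×I-2: vv
V/II-2 ? ·: vv|Vv
V/III-1 un II-1×II-2: vv
⇒ V over [I-1,I-2,II-1,II-2,III-1]: 4 consistent

I-2 ∈ {QQ vv, Qq vv}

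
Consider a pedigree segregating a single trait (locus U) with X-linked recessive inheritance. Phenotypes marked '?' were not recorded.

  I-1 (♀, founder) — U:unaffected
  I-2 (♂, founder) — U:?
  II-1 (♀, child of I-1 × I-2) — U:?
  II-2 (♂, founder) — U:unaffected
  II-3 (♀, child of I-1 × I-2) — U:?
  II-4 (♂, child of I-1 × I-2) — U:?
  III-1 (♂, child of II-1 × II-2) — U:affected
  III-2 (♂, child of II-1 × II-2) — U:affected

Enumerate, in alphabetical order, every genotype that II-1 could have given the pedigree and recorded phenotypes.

II-1 ∈ {X^UX^u, X^uX^u}

U/I-1 un ·: X^UX^U|X^UX^u
U/I-2 ? ·: X^UY|X^uY
U/II-1 ? I-1×I-2: X^UX^u|X^uX^u
U/II-2 un ·: X^UY
U/II-3 ? I-1×I-2: X^UX^U|X^UX^u|X^uX^u
U/II-4 ? I-1×I-2: X^UY|X^uY
U/III-1 aff II-1×II-2: X^uY
U/III-2 aff II-1×II-2: X^uY
⇒ U over [I-1,I-2,II-1,II-2,II-3,II-4,III-1,III-2]: 13 consistent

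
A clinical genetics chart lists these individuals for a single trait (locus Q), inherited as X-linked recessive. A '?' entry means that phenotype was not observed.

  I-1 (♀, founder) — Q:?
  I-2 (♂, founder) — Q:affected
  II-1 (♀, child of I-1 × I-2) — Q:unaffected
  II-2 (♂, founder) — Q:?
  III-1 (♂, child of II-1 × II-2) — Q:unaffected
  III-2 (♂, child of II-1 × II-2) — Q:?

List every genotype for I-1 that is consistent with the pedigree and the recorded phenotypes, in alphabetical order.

I-1 ∈ {X^QX^Q, X^QX^q}

Q/I-1 ? ·: X^QX^Q|X^QX^q
Q/I-2 aff ·: X^qY
Q/II-1 un I-1×I-2: X^QX^q
Q/II-2 ? ·: X^QY|X^qY
Q/III-1 un II-1×II-2: X^QY
Q/III-2 ? II-1×II-2: X^QY|X^qY
⇒ Q over [I-1,I-2,II-1,II-2,III-1,III-2]: 8 consistent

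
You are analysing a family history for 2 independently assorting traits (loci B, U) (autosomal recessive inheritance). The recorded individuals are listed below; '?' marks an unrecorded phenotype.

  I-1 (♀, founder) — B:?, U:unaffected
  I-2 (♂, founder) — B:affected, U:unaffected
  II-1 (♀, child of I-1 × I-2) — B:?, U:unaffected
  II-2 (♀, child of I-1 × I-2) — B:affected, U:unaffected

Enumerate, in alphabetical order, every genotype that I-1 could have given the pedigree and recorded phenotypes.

B/I-1 ? ·: Bb|bb
B/I-2 aff ·: bb
B/II-1 ? I-1×I-2: Bb|bb
B/II-2 aff I-1×I-2: bb
⇒ B over [I-1,I-2,II-1,II-2]: 3 consistent
U/I-1 un ·: UU|Uu
U/I-2 un ·: UU|Uu
U/II-1 un I-1×I-2: UU|Uu
U/II-2 un I-1×I-2: UU|Uu
⇒ U over [I-1,I-2,II-1,II-2]: 13 consistent

I-1 ∈ {Bb UU, Bb Uu, bb UU, bb Uu}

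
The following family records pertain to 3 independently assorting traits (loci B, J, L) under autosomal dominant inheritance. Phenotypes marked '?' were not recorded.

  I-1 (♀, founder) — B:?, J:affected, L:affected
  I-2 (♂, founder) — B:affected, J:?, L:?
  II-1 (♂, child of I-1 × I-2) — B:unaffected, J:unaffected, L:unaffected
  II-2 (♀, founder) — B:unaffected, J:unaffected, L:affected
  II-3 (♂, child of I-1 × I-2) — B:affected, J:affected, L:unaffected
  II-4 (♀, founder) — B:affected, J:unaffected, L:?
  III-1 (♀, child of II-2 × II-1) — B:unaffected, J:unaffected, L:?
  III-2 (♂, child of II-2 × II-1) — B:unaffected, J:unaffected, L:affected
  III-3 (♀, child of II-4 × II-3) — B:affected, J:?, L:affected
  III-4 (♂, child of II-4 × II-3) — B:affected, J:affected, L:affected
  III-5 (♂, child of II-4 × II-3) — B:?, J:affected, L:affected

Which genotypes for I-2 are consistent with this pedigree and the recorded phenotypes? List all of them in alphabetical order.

B/I-1 ? ·: bb|Bb
B/I-2 aff ·: Bb
B/II-1 un I-1×I-2: bb
B/II-2 un ·: bb
B/II-3 aff I-1×I-2: Bb|BB
B/II-4 aff ·: Bb|BB
B/III-1 un II-2×II-1: bb
B/III-2 un II-2×II-1: bb
B/III-3 aff II-4×II-3: Bb|BB
B/III-4 aff II-4×II-3: Bb|BB
B/III-5 ? II-4×II-3: bb|Bb|BB
⇒ B over [I-1,I-2,II-1,II-2,II-3,II-4,III-1,III-2,III-3,III-4,III-5]: 49 consistent
J/I-1 aff ·: Jj
J/I-2 ? ·: jj|Jj
J/II-1 un I-1×I-2: jj
J/II-2 un ·: jj
J/II-3 aff I-1×I-2: Jj|JJ
J/II-4 un ·: jj
J/III-1 un II-2×II-1: jj
J/III-2 un II-2×II-1: jj
J/III-3 ? II-4×II-3: jj|Jj
J/III-4 aff II-4×II-3: Jj
J/III-5 aff II-4×II-3: Jj
⇒ J over [I-1,I-2,II-1,II-2,II-3,II-4,III-1,III-2,III-3,III-4,III-5]: 5 consistent
L/I-1 aff ·: Ll
L/I-2 ? ·: ll|Ll
L/II-1 un I-1×I-2: ll
L/II-2 aff ·: Ll|LL
L/II-3 un I-1×I-2: ll
L/II-4 ? ·: Ll|LL
L/III-1 ? II-2×II-1: ll|Ll
L/III-2 aff II-2×II-1: Ll
L/III-3 aff II-4×II-3: Ll
L/III-4 aff II-4×II-3: Ll
L/III-5 aff II-4×II-3: Ll
⇒ L over [I-1,I-2,II-1,II-2,II-3,II-4,III-1,III-2,III-3,III-4,III-5]: 12 consistent

I-2 ∈ {Bb Jj Ll, Bb Jj ll, Bb jj Ll, Bb jj ll}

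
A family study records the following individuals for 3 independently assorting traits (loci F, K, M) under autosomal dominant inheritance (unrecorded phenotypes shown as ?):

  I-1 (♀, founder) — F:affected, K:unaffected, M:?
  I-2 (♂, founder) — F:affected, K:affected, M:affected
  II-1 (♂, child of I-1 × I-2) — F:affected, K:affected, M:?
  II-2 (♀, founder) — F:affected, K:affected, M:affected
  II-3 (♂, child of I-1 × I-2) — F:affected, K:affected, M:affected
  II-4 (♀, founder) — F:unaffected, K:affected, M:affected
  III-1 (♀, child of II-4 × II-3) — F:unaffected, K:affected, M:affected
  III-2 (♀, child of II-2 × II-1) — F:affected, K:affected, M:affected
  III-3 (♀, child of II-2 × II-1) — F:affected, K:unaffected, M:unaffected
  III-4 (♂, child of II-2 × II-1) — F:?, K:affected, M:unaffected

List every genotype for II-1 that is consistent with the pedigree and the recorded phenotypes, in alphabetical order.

F/I-1 aff ·: Ff|FF
F/I-2 aff ·: Ff|FF
F/II-1 aff I-1×I-2: Ff|FF
F/II-2 aff ·: Ff|FF
F/II-3 aff I-1×I-2: Ff
F/II-4 un ·: ff
F/III-1 un II-4×II-3: ff
F/III-2 aff II-2×II-1: Ff|FF
F/III-3 aff II-2×II-1: Ff|FF
F/III-4 ? II-2×II-1: ff|Ff|FF
⇒ F over [I-1,I-2,II-1,II-2,II-3,II-4,III-1,III-2,III-3,III-4]: 87 consistent
K/I-1 un ·: kk
K/I-2 aff ·: Kk|KK
K/II-1 aff I-1×I-2: Kk
K/II-2 aff ·: Kk
K/II-3 aff I-1×I-2: Kk
K/II-4 aff ·: Kk|KK
K/III-1 aff II-4×II-3: Kk|KK
K/III-2 aff II-2×II-1: Kk|KK
K/III-3 un II-2×II-1: kk
K/III-4 aff II-2×II-1: Kk|KK
⇒ K over [I-1,I-2,II-1,II-2,II-3,II-4,III-1,III-2,III-3,III-4]: 32 consistent
M/I-1 ? ·: mm|Mm|MM
M/I-2 aff ·: Mm|MM
M/II-1 ? I-1×I-2: mm|Mm
M/II-2 aff ·: Mm
M/II-3 aff I-1×I-2: Mm|MM
M/II-4 aff ·: Mm|MM
M/III-1 aff II-4×II-3: Mm|MM
M/III-2 aff II-2×II-1: Mm|MM
M/III-3 un II-2×II-1: mm
M/III-4 un II-2×II-1: mm
⇒ M over [I-1,I-2,II-1,II-2,II-3,II-4,III-1,III-2,III-3,III-4]: 69 consistent

II-1 ∈ {FF Kk Mm, FF Kk mm, Ff Kk Mm, Ff Kk mm}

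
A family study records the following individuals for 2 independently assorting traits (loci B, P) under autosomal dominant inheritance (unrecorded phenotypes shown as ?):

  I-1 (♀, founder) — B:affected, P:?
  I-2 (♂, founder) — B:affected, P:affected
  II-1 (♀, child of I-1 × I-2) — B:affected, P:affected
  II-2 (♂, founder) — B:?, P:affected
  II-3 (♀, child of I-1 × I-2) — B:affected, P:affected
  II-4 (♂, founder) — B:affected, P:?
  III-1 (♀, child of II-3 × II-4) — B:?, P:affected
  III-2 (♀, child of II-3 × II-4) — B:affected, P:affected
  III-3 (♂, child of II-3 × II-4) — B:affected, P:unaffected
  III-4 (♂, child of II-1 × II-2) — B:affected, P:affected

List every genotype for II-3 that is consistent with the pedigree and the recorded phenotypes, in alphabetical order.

B/I-1 aff ·: Bb|BB
B/I-2 aff ·: Bb|BB
B/II-1 aff I-1×I-2: Bb|BB
B/II-2 ? ·: bb|Bb|BB
B/II-3 aff I-1×I-2: Bb|BB
B/II-4 aff ·: Bb|BB
B/III-1 ? II-3×II-4: bb|Bb|BB
B/III-2 aff II-3×II-4: Bb|BB
B/III-3 aff II-3×II-4: Bb|BB
B/III-4 aff II-1×II-2: Bb|BB
⇒ B over [I-1,I-2,II-1,II-2,II-3,II-4,III-1,III-2,III-3,III-4]: 819 consistent
P/I-1 ? ·: pp|Pp|PP
P/I-2 aff ·: Pp|PP
P/II-1 aff I-1×I-2: Pp|PP
P/II-2 aff ·: Pp|PP
P/II-3 aff I-1×I-2: Pp
P/II-4 ? ·: pp|Pp
P/III-1 aff II-3×II-4: Pp|PP
P/III-2 aff II-3×II-4: Pp|PP
P/III-3 un II-3×II-4: pp
P/III-4 aff II-1×II-2: Pp|PP
⇒ P over [I-1,I-2,II-1,II-2,II-3,II-4,III-1,III-2,III-3,III-4]: 145 consistent

II-3 ∈ {BB Pp, Bb Pp}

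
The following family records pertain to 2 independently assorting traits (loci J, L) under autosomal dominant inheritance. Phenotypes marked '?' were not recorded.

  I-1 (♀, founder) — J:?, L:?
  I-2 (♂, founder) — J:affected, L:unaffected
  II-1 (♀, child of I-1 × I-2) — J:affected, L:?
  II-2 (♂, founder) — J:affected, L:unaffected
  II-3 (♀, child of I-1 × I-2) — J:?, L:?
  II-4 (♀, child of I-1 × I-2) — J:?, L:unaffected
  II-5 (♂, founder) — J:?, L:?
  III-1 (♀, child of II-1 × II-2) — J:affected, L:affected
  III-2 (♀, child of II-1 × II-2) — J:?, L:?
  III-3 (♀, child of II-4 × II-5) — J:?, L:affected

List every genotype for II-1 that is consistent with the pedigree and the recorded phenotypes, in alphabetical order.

II-1 ∈ {JJ Ll, Jj Ll}

J/I-1 ? ·: jj|Jj|JJ
J/I-2 aff ·: Jj|JJ
J/II-1 aff I-1×I-2: Jj|JJ
J/II-2 aff ·: Jj|JJ
J/II-3 ? I-1×I-2: jj|Jj|JJ
J/II-4 ? I-1×I-2: jj|Jj|JJ
J/II-5 ? ·: jj|Jj|JJ
J/III-1 aff II-1×II-2: Jj|JJ
J/III-2 ? II-1×II-2: jj|Jj|JJ
J/III-3 ? II-4×II-5: jj|Jj|JJ
⇒ J over [I-1,I-2,II-1,II-2,II-3,II-4,II-5,III-1,III-2,III-3]: 1645 consistent
L/I-1 ? ·: Ll
L/I-2 un ·: ll
L/II-1 ? I-1×I-2: Ll
L/II-2 un ·: ll
L/II-3 ? I-1×I-2: ll|Ll
L/II-4 un I-1×I-2: ll
L/II-5 ? ·: Ll|LL
L/III-1 aff II-1×II-2: Ll
L/III-2 ? II-1×II-2: ll|Ll
L/III-3 aff II-4×II-5: Ll
⇒ L over [I-1,I-2,II-1,II-2,II-3,II-4,II-5,III-1,III-2,III-3]: 8 consistent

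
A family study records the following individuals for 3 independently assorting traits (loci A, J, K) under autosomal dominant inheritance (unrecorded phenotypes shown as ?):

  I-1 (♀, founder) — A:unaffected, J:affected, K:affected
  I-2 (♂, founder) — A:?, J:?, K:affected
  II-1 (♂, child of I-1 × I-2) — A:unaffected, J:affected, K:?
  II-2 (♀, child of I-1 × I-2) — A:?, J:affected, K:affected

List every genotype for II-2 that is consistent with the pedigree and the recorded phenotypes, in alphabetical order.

A/I-1 un ·: aa
A/I-2 ? ·: aa|Aa
A/II-1 un I-1×I-2: aa
A/II-2 ? I-1×I-2: aa|Aa
⇒ A over [I-1,I-2,II-1,II-2]: 3 consistent
J/I-1 aff ·: Jj|JJ
J/I-2 ? ·: jj|Jj|JJ
J/II-1 aff I-1×I-2: Jj|JJ
J/II-2 aff I-1×I-2: Jj|JJ
⇒ J over [I-1,I-2,II-1,II-2]: 15 consistent
K/I-1 aff ·: Kk|KK
K/I-2 aff ·: Kk|KK
K/II-1 ? I-1×I-2: kk|Kk|KK
K/II-2 aff I-1×I-2: Kk|KK
⇒ K over [I-1,I-2,II-1,II-2]: 15 consistent

II-2 ∈ {Aa JJ KK, Aa JJ Kk, Aa Jj KK, Aa Jj Kk, aa JJ KK, aa JJ Kk, aa Jj KK, aa Jj Kk}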